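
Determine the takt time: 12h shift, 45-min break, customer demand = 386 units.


Available = 12×60 - 45 = 675 min
Takt time = 675 / 386
= 1.75 min/unit


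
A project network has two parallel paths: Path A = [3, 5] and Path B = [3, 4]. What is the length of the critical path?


Path A: 3 + 5 = 8
Path B: 3 + 4 = 7
Critical path = longest = max(8, 7)
= 8 (Path A)


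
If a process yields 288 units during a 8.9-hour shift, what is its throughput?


Throughput = units / time
= 288 / 8.9
= 32.4 units/hour


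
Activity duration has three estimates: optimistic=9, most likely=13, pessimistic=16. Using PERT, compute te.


te = (o + 4m + p) / 6
= (9 + 4×13 + 16) / 6
= (9 + 52 + 16) / 6
= 77 / 6
= 12.83


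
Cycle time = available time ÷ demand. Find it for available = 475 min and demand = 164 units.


Cycle time = available time / demand
= 475 / 164
= 2.90 min/unit


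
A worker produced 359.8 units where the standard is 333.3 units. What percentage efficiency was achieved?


Efficiency = (actual / standard) × 100
= (359.8 / 333.3) × 100
= 108.0%


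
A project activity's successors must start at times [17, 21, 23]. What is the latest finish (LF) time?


LF = min of all successor start times
Successors start at: [17, 21, 23]
LF = min(17, 21, 23)
= 17


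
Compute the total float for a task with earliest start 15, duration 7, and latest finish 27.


EF = ES + duration = 15 + 7 = 22
LS = LF - duration = 27 - 7 = 20
Total Float = LF - EF = 27 - 22
(or LS - ES = 20 - 15)
= 5


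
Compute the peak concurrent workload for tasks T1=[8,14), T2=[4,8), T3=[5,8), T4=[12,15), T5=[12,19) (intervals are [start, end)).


Check each time point for overlaps:
  t=12: 3 tasks active (T1, T4, T5)
Max concurrent = 3


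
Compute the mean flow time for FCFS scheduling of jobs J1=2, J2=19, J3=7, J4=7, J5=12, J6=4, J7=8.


Completion times:
  J1: completes at 2
  J2: completes at 21
  J3: completes at 28
  J4: completes at 35
  J5: completes at 47
  J6: completes at 51
  J7: completes at 59
Sum = 243
Average = 243/7
= 34.71


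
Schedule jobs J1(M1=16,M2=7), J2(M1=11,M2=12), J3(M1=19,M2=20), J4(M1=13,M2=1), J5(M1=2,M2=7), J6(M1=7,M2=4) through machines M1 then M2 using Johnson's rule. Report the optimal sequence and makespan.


Johnson's rule:
Group 1 (M1≤M2, sort by M1): ['J5', 'J2', 'J3']
Group 2 (M1>M2, sort desc M2): ['J1', 'J6', 'J4']
Sequence: J5 → J2 → J3 → J1 → J6 → J4
Makespan calculation:
  J5: M1 done=2, M2 done=9
  J2: M1 done=13, M2 done=25
  J3: M1 done=32, M2 done=52
  J1: M1 done=48, M2 done=59
  J6: M1 done=55, M2 done=63
  J4: M1 done=68, M2 done=69
= Sequence: J5 → J2 → J3 → J1 → J6 → J4, Makespan: 69


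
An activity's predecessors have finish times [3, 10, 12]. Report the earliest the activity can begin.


ES = max of all predecessor completion times
Predecessors: [3, 10, 12]
ES = max(3, 10, 12)
= 12


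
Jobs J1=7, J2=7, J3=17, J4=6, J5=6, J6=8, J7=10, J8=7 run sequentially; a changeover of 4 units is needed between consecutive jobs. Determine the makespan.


Makespan = Σ processing + (n-1) × setup
= (7 + 7 + 17 + 6 + 6 + 8 + 10 + 7) + (8-1)×4
= 68 + 28
= 96 time units


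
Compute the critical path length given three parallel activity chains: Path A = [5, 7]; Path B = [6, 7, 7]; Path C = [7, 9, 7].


Path A: 5 + 7 = 12
Path B: 6 + 7 + 7 = 20
Path C: 7 + 9 + 7 = 23
Critical path = longest = max(12, 20, 23)
= 23 (Path C)


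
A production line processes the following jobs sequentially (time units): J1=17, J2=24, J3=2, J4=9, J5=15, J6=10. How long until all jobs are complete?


Sequential makespan: sum all processing times
= 17 + 24 + 2 + 9 + 15 + 10
= 77 time units


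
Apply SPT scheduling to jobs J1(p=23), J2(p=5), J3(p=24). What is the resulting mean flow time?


SPT order: J2 → J1 → J3
Completion times:
  J2: C=5
  J1: C=28
  J3: C=52
Sum = 85, n = 3
Mean flow = 85/3
= 28.33


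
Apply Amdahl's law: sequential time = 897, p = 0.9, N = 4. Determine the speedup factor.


Amdahl's law: T_p = T × ((1-p) + p/N)
= 897 × ((1-0.9) + 0.9/4)
= 897 × (0.10 + 0.2250)
= 897 × 0.3250
= 291.52
Speedup = 897/291.52
= 3.08×


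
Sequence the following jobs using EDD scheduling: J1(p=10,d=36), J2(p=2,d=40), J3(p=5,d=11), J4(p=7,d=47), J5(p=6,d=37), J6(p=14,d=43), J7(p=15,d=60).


EDD: sort by earliest due date
  J3: d=11, p=5
  J1: d=36, p=10
  J5: d=37, p=6
  J2: d=40, p=2
  J6: d=43, p=14
  J4: d=47, p=7
  J7: d=60, p=15
Order: J3 → J1 → J5 → J2 → J6 → J4 → J7


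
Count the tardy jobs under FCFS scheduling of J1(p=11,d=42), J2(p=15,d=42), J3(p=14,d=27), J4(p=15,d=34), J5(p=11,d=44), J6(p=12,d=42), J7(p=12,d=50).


Completion vs due date:
  J1: C=11, d=42 → on time
  J2: C=26, d=42 → on time
  J3: C=40, d=27 → TARDY
  J4: C=55, d=34 → TARDY
  J5: C=66, d=44 → TARDY
  J6: C=78, d=42 → TARDY
  J7: C=90, d=50 → TARDY
Tardy jobs: J3, J4, J5, J6, J7
Count = 5


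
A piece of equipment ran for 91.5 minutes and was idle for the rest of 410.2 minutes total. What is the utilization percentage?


Utilization = busy / total × 100
= 91.5 / 410.2 × 100
= 22.3%


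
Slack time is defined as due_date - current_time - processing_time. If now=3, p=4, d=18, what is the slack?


Slack = due - current_time - processing
= 18 - 3 - 4
= 11


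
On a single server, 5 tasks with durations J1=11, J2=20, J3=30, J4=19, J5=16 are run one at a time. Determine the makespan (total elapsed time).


Sequential makespan: sum all processing times
= 11 + 20 + 30 + 19 + 16
= 96 time units


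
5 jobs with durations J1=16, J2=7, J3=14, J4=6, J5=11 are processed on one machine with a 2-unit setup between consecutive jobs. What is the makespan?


Makespan = Σ processing + (n-1) × setup
= (16 + 7 + 14 + 6 + 11) + (5-1)×2
= 54 + 8
= 62 time units


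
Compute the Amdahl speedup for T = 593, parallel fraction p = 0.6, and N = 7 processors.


Amdahl's law: T_p = T × ((1-p) + p/N)
= 593 × ((1-0.6) + 0.6/7)
= 593 × (0.40 + 0.0857)
= 593 × 0.4857
= 288.03
Speedup = 593/288.03
= 2.06×


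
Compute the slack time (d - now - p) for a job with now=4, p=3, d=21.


Slack = due - current_time - processing
= 21 - 4 - 3
= 14


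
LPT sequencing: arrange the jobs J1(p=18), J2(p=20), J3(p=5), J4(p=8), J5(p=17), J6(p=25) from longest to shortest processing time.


LPT: sort by longest processing time first
  J6: p=25
  J2: p=20
  J1: p=18
  J5: p=17
  J4: p=8
  J3: p=5
Order: J6 → J2 → J1 → J5 → J4 → J3


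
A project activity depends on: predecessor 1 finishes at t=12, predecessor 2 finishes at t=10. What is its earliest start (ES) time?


ES = max of all predecessor completion times
Predecessors: [12, 10]
ES = max(12, 10)
= 12


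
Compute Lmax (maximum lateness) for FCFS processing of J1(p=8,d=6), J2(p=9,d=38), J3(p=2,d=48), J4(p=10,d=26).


Lateness per job (L = C - d):
  J1: C=8, d=6, L=2
  J2: C=17, d=38, L=-21
  J3: C=19, d=48, L=-29
  J4: C=29, d=26, L=3
Lmax = max(2, -21, -29, 3)
= 3


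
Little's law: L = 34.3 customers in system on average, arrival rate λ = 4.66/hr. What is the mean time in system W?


Little's law: L = λW → W = L / λ
= 34.3 / 4.66
= 7.36 hours


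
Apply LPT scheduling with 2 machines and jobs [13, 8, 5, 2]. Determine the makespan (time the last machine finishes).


Jobs (LPT sorted): [13, 8, 5, 2]
Machines: 2
  J=13 → Machine 1 (load: 0+13=13)
  J=8 → Machine 2 (load: 0+8=8)
  J=5 → Machine 2 (load: 8+5=13)
  J=2 → Machine 1 (load: 13+2=15)
Machine loads: [15, 13]
Makespan = max = 15 time units


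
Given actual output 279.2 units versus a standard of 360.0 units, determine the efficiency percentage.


Efficiency = (actual / standard) × 100
= (279.2 / 360.0) × 100
= 77.6%


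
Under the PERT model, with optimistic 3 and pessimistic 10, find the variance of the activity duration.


σ² = ((p - o) / 6)² = (p - o)² / 36
= (10 - 3)² / 36
= 7² / 36
= 49 / 36
= 1.3611


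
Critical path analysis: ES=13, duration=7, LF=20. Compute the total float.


EF = ES + duration = 13 + 7 = 20
LS = LF - duration = 20 - 7 = 13
Total Float = LF - EF = 20 - 20
(or LS - ES = 13 - 13)
= 0


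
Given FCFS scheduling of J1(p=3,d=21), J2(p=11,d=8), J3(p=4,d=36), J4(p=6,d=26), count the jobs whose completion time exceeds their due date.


Completion vs due date:
  J1: C=3, d=21 → on time
  J2: C=14, d=8 → TARDY
  J3: C=18, d=36 → on time
  J4: C=24, d=26 → on time
Tardy jobs: J2
Count = 1


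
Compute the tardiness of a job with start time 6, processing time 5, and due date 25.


Completion = start + processing = 6 + 5 = 11
Tardiness = max(0, C - d) = max(0, 11 - 25)
= max(0, -14)
= 0


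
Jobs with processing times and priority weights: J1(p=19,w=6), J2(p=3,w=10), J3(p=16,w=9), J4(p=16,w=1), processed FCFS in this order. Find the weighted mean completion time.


Completion times:
  J1: C=19, w×C=6×19=114
  J2: C=22, w×C=10×22=220
  J3: C=38, w×C=9×38=342
  J4: C=54, w×C=1×54=54
Sum w×C = 730
Sum w = 26
Weighted avg = 730/26
= 28.08


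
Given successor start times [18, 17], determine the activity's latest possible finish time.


LF = min of all successor start times
Successors start at: [18, 17]
LF = min(18, 17)
= 17


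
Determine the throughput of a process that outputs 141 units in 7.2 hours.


Throughput = units / time
= 141 / 7.2
= 19.6 units/hour


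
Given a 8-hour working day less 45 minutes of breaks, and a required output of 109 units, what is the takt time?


Available = 8×60 - 45 = 435 min
Takt time = 435 / 109
= 3.99 min/unit


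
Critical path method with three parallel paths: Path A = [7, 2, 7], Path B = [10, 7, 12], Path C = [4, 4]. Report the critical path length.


Path A: 7 + 2 + 7 = 16
Path B: 10 + 7 + 12 = 29
Path C: 4 + 4 = 8
Critical path = longest = max(16, 29, 8)
= 29 (Path B)


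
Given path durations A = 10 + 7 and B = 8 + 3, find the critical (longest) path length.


Path A: 10 + 7 = 17
Path B: 8 + 3 = 11
Critical path = longest = max(17, 11)
= 17 (Path A)


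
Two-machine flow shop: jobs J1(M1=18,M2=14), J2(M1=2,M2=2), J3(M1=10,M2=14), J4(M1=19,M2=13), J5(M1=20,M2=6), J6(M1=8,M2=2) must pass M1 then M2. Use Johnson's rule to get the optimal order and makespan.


Johnson's rule:
Group 1 (M1≤M2, sort by M1): ['J2', 'J3']
Group 2 (M1>M2, sort desc M2): ['J1', 'J4', 'J5', 'J6']
Sequence: J2 → J3 → J1 → J4 → J5 → J6
Makespan calculation:
  J2: M1 done=2, M2 done=4
  J3: M1 done=12, M2 done=26
  J1: M1 done=30, M2 done=44
  J4: M1 done=49, M2 done=62
  J5: M1 done=69, M2 done=75
  J6: M1 done=77, M2 done=79
= Sequence: J2 → J3 → J1 → J4 → J5 → J6, Makespan: 79


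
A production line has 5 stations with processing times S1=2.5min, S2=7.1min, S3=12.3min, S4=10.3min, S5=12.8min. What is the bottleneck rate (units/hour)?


Bottleneck = longest station time
Station times: [2.5, 7.1, 12.3, 10.3, 12.8]
Max = 12.8 min
Rate = 60 / 12.8
= 4.69 units/hour (bottleneck: 12.8min)


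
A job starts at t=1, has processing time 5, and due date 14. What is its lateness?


Completion = 1 + 5 = 6
Lateness = C - d = 6 - 14
= -8


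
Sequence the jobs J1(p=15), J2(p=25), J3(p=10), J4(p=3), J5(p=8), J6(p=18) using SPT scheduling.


SPT: sort by shortest processing time
  J4: p=3
  J5: p=8
  J3: p=10
  J1: p=15
  J6: p=18
  J2: p=25
Order: J4 → J5 → J3 → J1 → J6 → J2


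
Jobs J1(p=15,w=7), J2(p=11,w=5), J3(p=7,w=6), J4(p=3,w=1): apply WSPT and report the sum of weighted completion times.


WSPT order (by p/w): J3 → J1 → J2 → J4
  J3: C=7, w·C=6×7=42
  J1: C=22, w·C=7×22=154
  J2: C=33, w·C=5×33=165
  J4: C=36, w·C=1×36=36
Σ w·C = 397
= 397


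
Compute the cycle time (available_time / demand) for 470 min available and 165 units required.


Cycle time = available time / demand
= 470 / 165
= 2.85 min/unit


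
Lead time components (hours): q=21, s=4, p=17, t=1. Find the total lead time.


Lead time = queue + setup + processing + transit
= 21 + 4 + 17 + 1
= 43 hours


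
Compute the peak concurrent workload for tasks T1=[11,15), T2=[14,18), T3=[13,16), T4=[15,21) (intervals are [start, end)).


Check each time point for overlaps:
  t=14: 3 tasks active (T1, T2, T3)
Max concurrent = 3


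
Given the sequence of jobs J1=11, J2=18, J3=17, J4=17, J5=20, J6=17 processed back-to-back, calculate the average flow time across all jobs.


Completion times:
  J1: completes at 11
  J2: completes at 29
  J3: completes at 46
  J4: completes at 63
  J5: completes at 83
  J6: completes at 100
Sum = 332
Average = 332/6
= 55.33


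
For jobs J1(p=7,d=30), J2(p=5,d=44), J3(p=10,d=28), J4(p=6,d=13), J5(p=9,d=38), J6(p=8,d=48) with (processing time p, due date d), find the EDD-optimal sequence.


EDD: sort by earliest due date
  J4: d=13, p=6
  J3: d=28, p=10
  J1: d=30, p=7
  J5: d=38, p=9
  J2: d=44, p=5
  J6: d=48, p=8
Order: J4 → J3 → J1 → J5 → J2 → J6


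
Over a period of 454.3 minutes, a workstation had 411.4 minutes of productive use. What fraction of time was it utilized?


Utilization = busy / total × 100
= 411.4 / 454.3 × 100
= 90.6%


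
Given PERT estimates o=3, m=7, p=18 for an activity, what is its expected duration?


te = (o + 4m + p) / 6
= (3 + 4×7 + 18) / 6
= (3 + 28 + 18) / 6
= 49 / 6
= 8.17


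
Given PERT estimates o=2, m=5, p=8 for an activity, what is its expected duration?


te = (o + 4m + p) / 6
= (2 + 4×5 + 8) / 6
= (2 + 20 + 8) / 6
= 30 / 6
= 5.00


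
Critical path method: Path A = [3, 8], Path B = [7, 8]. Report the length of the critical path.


Path A: 3 + 8 = 11
Path B: 7 + 8 = 15
Critical path = longest = max(11, 15)
= 15 (Path B)


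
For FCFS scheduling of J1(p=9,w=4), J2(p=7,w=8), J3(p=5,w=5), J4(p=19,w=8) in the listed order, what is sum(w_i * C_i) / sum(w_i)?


Completion times:
  J1: C=9, w×C=4×9=36
  J2: C=16, w×C=8×16=128
  J3: C=21, w×C=5×21=105
  J4: C=40, w×C=8×40=320
Sum w×C = 589
Sum w = 25
Weighted avg = 589/25
= 23.56


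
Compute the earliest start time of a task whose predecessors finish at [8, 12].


ES = max of all predecessor completion times
Predecessors: [8, 12]
ES = max(8, 12)
= 12


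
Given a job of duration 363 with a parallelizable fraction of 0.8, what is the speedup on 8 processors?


Amdahl's law: T_p = T × ((1-p) + p/N)
= 363 × ((1-0.8) + 0.8/8)
= 363 × (0.20 + 0.1000)
= 363 × 0.3000
= 108.90
Speedup = 363/108.90
= 3.33×


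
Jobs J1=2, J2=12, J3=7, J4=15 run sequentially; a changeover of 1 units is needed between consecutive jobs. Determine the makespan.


Makespan = Σ processing + (n-1) × setup
= (2 + 12 + 7 + 15) + (4-1)×1
= 36 + 3
= 39 time units


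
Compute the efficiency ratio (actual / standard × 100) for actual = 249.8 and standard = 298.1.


Efficiency = (actual / standard) × 100
= (249.8 / 298.1) × 100
= 83.8%


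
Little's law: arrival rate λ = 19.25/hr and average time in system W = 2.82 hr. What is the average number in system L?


Little's law: L = λ × W
= 19.25 × 2.82
= 54.28


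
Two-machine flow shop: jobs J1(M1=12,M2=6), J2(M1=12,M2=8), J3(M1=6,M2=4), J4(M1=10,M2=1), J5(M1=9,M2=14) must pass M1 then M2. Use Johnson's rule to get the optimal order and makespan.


Johnson's rule:
Group 1 (M1≤M2, sort by M1): ['J5']
Group 2 (M1>M2, sort desc M2): ['J2', 'J1', 'J3', 'J4']
Sequence: J5 → J2 → J1 → J3 → J4
Makespan calculation:
  J5: M1 done=9, M2 done=23
  J2: M1 done=21, M2 done=31
  J1: M1 done=33, M2 done=39
  J3: M1 done=39, M2 done=43
  J4: M1 done=49, M2 done=50
= Sequence: J5 → J2 → J1 → J3 → J4, Makespan: 50


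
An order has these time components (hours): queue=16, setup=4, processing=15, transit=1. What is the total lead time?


Lead time = queue + setup + processing + transit
= 16 + 4 + 15 + 1
= 36 hours


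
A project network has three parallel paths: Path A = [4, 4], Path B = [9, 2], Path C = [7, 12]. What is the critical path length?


Path A: 4 + 4 = 8
Path B: 9 + 2 = 11
Path C: 7 + 12 = 19
Critical path = longest = max(8, 11, 19)
= 19 (Path C)


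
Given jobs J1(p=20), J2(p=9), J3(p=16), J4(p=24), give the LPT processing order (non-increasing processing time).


LPT: sort by longest processing time first
  J4: p=24
  J1: p=20
  J3: p=16
  J2: p=9
Order: J4 → J1 → J3 → J2


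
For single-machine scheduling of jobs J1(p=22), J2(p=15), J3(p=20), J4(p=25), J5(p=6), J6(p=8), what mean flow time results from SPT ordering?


SPT order: J5 → J6 → J2 → J3 → J1 → J4
Completion times:
  J5: C=6
  J6: C=14
  J2: C=29
  J3: C=49
  J1: C=71
  J4: C=96
Sum = 265, n = 6
Mean flow = 265/6
= 44.17


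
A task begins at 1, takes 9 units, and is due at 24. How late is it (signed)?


Completion = 1 + 9 = 10
Lateness = C - d = 10 - 24
= -14


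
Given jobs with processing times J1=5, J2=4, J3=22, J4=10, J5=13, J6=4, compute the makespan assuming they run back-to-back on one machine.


Sequential makespan: sum all processing times
= 5 + 4 + 22 + 10 + 13 + 4
= 58 time units


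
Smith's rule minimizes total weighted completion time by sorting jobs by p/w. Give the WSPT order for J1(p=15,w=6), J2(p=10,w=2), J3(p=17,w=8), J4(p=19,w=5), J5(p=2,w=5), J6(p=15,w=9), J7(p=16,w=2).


WSPT (Smith's rule): sort by p/w ascending
  J5: p/w = 2/5 = 0.400
  J6: p/w = 15/9 = 1.667
  J3: p/w = 17/8 = 2.125
  J1: p/w = 15/6 = 2.500
  J4: p/w = 19/5 = 3.800
  J2: p/w = 10/2 = 5.000
  J7: p/w = 16/2 = 8.000
Order: J5 → J6 → J3 → J1 → J4 → J2 → J7


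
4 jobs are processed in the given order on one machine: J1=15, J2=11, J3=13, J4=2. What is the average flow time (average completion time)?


Completion times:
  J1: completes at 15
  J2: completes at 26
  J3: completes at 39
  J4: completes at 41
Sum = 121
Average = 121/4
= 30.25


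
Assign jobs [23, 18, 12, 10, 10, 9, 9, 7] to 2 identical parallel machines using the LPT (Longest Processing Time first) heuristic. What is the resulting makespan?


Jobs (LPT sorted): [23, 18, 12, 10, 10, 9, 9, 7]
Machines: 2
  J=23 → Machine 1 (load: 0+23=23)
  J=18 → Machine 2 (load: 0+18=18)
  J=12 → Machine 2 (load: 18+12=30)
  J=10 → Machine 1 (load: 23+10=33)
  J=10 → Machine 2 (load: 30+10=40)
  J=9 → Machine 1 (load: 33+9=42)
  J=9 → Machine 2 (load: 40+9=49)
  J=7 → Machine 1 (load: 42+7=49)
Machine loads: [49, 49]
Makespan = max = 49 time units


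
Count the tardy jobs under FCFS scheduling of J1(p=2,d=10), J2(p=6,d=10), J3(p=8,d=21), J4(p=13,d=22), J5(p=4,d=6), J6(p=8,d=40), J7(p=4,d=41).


Completion vs due date:
  J1: C=2, d=10 → on time
  J2: C=8, d=10 → on time
  J3: C=16, d=21 → on time
  J4: C=29, d=22 → TARDY
  J5: C=33, d=6 → TARDY
  J6: C=41, d=40 → TARDY
  J7: C=45, d=41 → TARDY
Tardy jobs: J4, J5, J6, J7
Count = 4


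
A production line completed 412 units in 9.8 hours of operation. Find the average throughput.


Throughput = units / time
= 412 / 9.8
= 42.0 units/hour


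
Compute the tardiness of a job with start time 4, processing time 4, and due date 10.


Completion = start + processing = 4 + 4 = 8
Tardiness = max(0, C - d) = max(0, 8 - 10)
= max(0, -2)
= 0


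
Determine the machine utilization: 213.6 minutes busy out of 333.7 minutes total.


Utilization = busy / total × 100
= 213.6 / 333.7 × 100
= 64.0%


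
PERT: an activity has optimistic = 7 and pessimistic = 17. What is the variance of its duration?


σ² = ((p - o) / 6)² = (p - o)² / 36
= (17 - 7)² / 36
= 10² / 36
= 100 / 36
= 2.7778


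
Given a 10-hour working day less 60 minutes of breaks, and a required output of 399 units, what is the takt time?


Available = 10×60 - 60 = 540 min
Takt time = 540 / 399
= 1.35 min/unit


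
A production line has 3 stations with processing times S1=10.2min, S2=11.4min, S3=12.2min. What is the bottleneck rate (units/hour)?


Bottleneck = longest station time
Station times: [10.2, 11.4, 12.2]
Max = 12.2 min
Rate = 60 / 12.2
= 4.92 units/hour (bottleneck: 12.2min)


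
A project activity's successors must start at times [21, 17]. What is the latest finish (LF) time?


LF = min of all successor start times
Successors start at: [21, 17]
LF = min(21, 17)
= 17


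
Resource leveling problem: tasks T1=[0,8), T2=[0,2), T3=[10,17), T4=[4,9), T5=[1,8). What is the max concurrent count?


Check each time point for overlaps:
  t=1: 3 tasks active (T1, T2, T5)
Max concurrent = 3


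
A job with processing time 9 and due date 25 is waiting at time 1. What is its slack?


Slack = due - current_time - processing
= 25 - 1 - 9
= 15


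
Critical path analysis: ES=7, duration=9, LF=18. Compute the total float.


EF = ES + duration = 7 + 9 = 16
LS = LF - duration = 18 - 9 = 9
Total Float = LF - EF = 18 - 16
(or LS - ES = 9 - 7)
= 2


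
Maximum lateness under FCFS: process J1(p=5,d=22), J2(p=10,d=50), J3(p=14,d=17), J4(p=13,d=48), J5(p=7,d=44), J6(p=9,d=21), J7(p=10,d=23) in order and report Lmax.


Lateness per job (L = C - d):
  J1: C=5, d=22, L=-17
  J2: C=15, d=50, L=-35
  J3: C=29, d=17, L=12
  J4: C=42, d=48, L=-6
  J5: C=49, d=44, L=5
  J6: C=58, d=21, L=37
  J7: C=68, d=23, L=45
Lmax = max(-17, -35, 12, -6, 5, 37, 45)
= 45


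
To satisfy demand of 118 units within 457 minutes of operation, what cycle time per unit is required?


Cycle time = available time / demand
= 457 / 118
= 3.87 min/unit


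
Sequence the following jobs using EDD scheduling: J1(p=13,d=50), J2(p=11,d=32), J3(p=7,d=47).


EDD: sort by earliest due date
  J2: d=32, p=11
  J3: d=47, p=7
  J1: d=50, p=13
Order: J2 → J3 → J1


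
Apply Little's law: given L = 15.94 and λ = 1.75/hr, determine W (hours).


Little's law: L = λW → W = L / λ
= 15.94 / 1.75
= 9.11 hours


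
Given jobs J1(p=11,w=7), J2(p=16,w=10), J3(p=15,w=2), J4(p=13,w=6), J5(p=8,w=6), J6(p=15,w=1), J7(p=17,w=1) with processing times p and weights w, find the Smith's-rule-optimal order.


WSPT (Smith's rule): sort by p/w ascending
  J5: p/w = 8/6 = 1.333
  J1: p/w = 11/7 = 1.571
  J2: p/w = 16/10 = 1.600
  J4: p/w = 13/6 = 2.167
  J3: p/w = 15/2 = 7.500
  J6: p/w = 15/1 = 15.000
  J7: p/w = 17/1 = 17.000
Order: J5 → J1 → J2 → J4 → J3 → J6 → J7


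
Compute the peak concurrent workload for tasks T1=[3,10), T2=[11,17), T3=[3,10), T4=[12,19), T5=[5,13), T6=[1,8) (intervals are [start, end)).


Check each time point for overlaps:
  t=5: 4 tasks active (T1, T3, T5, T6)
Max concurrent = 4


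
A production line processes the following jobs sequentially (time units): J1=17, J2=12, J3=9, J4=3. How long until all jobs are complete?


Sequential makespan: sum all processing times
= 17 + 12 + 9 + 3
= 41 time units


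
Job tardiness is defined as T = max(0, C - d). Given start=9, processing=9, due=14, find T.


Completion = start + processing = 9 + 9 = 18
Tardiness = max(0, C - d) = max(0, 18 - 14)
= max(0, 4)
= 4


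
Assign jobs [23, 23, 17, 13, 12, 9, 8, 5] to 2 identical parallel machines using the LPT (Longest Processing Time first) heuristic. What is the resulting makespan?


Jobs (LPT sorted): [23, 23, 17, 13, 12, 9, 8, 5]
Machines: 2
  J=23 → Machine 1 (load: 0+23=23)
  J=23 → Machine 2 (load: 0+23=23)
  J=17 → Machine 1 (load: 23+17=40)
  J=13 → Machine 2 (load: 23+13=36)
  J=12 → Machine 2 (load: 36+12=48)
  J=9 → Machine 1 (load: 40+9=49)
  J=8 → Machine 2 (load: 48+8=56)
  J=5 → Machine 1 (load: 49+5=54)
Machine loads: [54, 56]
Makespan = max = 56 time units


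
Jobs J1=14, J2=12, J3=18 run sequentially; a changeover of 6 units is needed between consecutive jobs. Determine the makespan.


Makespan = Σ processing + (n-1) × setup
= (14 + 12 + 18) + (3-1)×6
= 44 + 12
= 56 time units


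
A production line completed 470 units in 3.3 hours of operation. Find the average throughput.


Throughput = units / time
= 470 / 3.3
= 142.4 units/hour


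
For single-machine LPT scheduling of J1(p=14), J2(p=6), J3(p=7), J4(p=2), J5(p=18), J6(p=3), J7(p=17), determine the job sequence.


LPT: sort by longest processing time first
  J5: p=18
  J7: p=17
  J1: p=14
  J3: p=7
  J2: p=6
  J6: p=3
  J4: p=2
Order: J5 → J7 → J1 → J3 → J2 → J6 → J4


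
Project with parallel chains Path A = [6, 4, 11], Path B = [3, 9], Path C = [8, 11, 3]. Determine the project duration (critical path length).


Path A: 6 + 4 + 11 = 21
Path B: 3 + 9 = 12
Path C: 8 + 11 + 3 = 22
Critical path = longest = max(21, 12, 22)
= 22 (Path C)


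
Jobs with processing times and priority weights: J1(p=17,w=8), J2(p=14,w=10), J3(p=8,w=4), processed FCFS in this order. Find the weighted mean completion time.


Completion times:
  J1: C=17, w×C=8×17=136
  J2: C=31, w×C=10×31=310
  J3: C=39, w×C=4×39=156
Sum w×C = 602
Sum w = 22
Weighted avg = 602/22
= 27.36


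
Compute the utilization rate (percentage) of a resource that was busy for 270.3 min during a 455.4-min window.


Utilization = busy / total × 100
= 270.3 / 455.4 × 100
= 59.4%


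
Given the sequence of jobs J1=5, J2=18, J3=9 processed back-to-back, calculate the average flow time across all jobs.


Completion times:
  J1: completes at 5
  J2: completes at 23
  J3: completes at 32
Sum = 60
Average = 60/3
= 20.00


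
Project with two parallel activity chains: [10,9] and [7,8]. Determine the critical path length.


Path A: 10 + 9 = 19
Path B: 7 + 8 = 15
Critical path = longest = max(19, 15)
= 19 (Path A)


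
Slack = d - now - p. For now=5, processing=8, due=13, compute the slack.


Slack = due - current_time - processing
= 13 - 5 - 8
= 0


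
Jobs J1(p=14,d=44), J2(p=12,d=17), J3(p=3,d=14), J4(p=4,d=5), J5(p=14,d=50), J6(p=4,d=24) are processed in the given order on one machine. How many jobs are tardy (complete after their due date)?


Completion vs due date:
  J1: C=14, d=44 → on time
  J2: C=26, d=17 → TARDY
  J3: C=29, d=14 → TARDY
  J4: C=33, d=5 → TARDY
  J5: C=47, d=50 → on time
  J6: C=51, d=24 → TARDY
Tardy jobs: J2, J3, J4, J6
Count = 4


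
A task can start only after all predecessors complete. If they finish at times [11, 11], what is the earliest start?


ES = max of all predecessor completion times
Predecessors: [11, 11]
ES = max(11, 11)
= 11


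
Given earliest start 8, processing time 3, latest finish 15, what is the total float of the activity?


EF = ES + duration = 8 + 3 = 11
LS = LF - duration = 15 - 3 = 12
Total Float = LF - EF = 15 - 11
(or LS - ES = 12 - 8)
= 4


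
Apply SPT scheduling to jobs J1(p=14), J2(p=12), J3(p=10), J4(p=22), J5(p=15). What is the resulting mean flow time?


SPT order: J3 → J2 → J1 → J5 → J4
Completion times:
  J3: C=10
  J2: C=22
  J1: C=36
  J5: C=51
  J4: C=73
Sum = 192, n = 5
Mean flow = 192/5
= 38.40


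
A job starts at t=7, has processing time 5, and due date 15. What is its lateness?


Completion = 7 + 5 = 12
Lateness = C - d = 12 - 15
= -3


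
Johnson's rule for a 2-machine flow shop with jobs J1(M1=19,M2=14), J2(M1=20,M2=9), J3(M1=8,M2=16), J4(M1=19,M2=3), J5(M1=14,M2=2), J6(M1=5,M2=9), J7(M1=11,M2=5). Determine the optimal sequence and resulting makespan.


Johnson's rule:
Group 1 (M1≤M2, sort by M1): ['J6', 'J3']
Group 2 (M1>M2, sort desc M2): ['J1', 'J2', 'J7', 'J4', 'J5']
Sequence: J6 → J3 → J1 → J2 → J7 → J4 → J5
Makespan calculation:
  J6: M1 done=5, M2 done=14
  J3: M1 done=13, M2 done=30
  J1: M1 done=32, M2 done=46
  J2: M1 done=52, M2 done=61
  J7: M1 done=63, M2 done=68
  J4: M1 done=82, M2 done=85
  J5: M1 done=96, M2 done=98
= Sequence: J6 → J3 → J1 → J2 → J7 → J4 → J5, Makespan: 98


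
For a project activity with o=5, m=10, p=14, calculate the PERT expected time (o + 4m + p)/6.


te = (o + 4m + p) / 6
= (5 + 4×10 + 14) / 6
= (5 + 40 + 14) / 6
= 59 / 6
= 9.83


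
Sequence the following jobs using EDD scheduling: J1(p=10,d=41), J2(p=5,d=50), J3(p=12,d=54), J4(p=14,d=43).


EDD: sort by earliest due date
  J1: d=41, p=10
  J4: d=43, p=14
  J2: d=50, p=5
  J3: d=54, p=12
Order: J1 → J4 → J2 → J3


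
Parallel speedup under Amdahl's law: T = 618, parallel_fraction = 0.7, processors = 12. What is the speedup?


Amdahl's law: T_p = T × ((1-p) + p/N)
= 618 × ((1-0.7) + 0.7/12)
= 618 × (0.30 + 0.0583)
= 618 × 0.3583
= 221.45
Speedup = 618/221.45
= 2.79×


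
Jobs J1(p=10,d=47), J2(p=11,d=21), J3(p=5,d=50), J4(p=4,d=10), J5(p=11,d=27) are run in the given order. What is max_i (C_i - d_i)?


Lateness per job (L = C - d):
  J1: C=10, d=47, L=-37
  J2: C=21, d=21, L=0
  J3: C=26, d=50, L=-24
  J4: C=30, d=10, L=20
  J5: C=41, d=27, L=14
Lmax = max(-37, 0, -24, 20, 14)
= 20


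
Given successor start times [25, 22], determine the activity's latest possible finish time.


LF = min of all successor start times
Successors start at: [25, 22]
LF = min(25, 22)
= 22


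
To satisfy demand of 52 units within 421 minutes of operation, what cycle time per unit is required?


Cycle time = available time / demand
= 421 / 52
= 8.10 min/unit


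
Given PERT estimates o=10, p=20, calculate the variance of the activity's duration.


σ² = ((p - o) / 6)² = (p - o)² / 36
= (20 - 10)² / 36
= 10² / 36
= 100 / 36
= 2.7778


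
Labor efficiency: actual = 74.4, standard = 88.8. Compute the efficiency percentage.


Efficiency = (actual / standard) × 100
= (74.4 / 88.8) × 100
= 83.8%


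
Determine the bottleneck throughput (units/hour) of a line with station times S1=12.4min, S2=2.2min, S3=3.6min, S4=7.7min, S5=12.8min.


Bottleneck = longest station time
Station times: [12.4, 2.2, 3.6, 7.7, 12.8]
Max = 12.8 min
Rate = 60 / 12.8
= 4.69 units/hour (bottleneck: 12.8min)


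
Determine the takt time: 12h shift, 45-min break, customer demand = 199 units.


Available = 12×60 - 45 = 675 min
Takt time = 675 / 199
= 3.39 min/unit


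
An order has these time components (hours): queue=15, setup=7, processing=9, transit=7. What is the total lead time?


Lead time = queue + setup + processing + transit
= 15 + 7 + 9 + 7
= 38 hours


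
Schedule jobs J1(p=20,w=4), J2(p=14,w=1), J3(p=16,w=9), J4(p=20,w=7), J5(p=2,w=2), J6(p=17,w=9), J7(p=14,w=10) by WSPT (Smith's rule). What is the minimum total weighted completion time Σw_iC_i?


WSPT order (by p/w): J5 → J7 → J3 → J6 → J4 → J1 → J2
  J5: C=2, w·C=2×2=4
  J7: C=16, w·C=10×16=160
  J3: C=32, w·C=9×32=288
  J6: C=49, w·C=9×49=441
  J4: C=69, w·C=7×69=483
  J1: C=89, w·C=4×89=356
  J2: C=103, w·C=1×103=103
Σ w·C = 1835
= 1835


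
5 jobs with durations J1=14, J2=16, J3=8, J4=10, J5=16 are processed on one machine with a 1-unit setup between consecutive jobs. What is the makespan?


Makespan = Σ processing + (n-1) × setup
= (14 + 16 + 8 + 10 + 16) + (5-1)×1
= 64 + 4
= 68 time units


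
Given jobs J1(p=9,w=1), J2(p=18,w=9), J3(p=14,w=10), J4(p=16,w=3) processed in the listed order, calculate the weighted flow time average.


Completion times:
  J1: C=9, w×C=1×9=9
  J2: C=27, w×C=9×27=243
  J3: C=41, w×C=10×41=410
  J4: C=57, w×C=3×57=171
Sum w×C = 833
Sum w = 23
Weighted avg = 833/23
= 36.22


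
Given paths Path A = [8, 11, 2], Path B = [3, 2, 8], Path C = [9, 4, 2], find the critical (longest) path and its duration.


Path A: 8 + 11 + 2 = 21
Path B: 3 + 2 + 8 = 13
Path C: 9 + 4 + 2 = 15
Critical path = longest = max(21, 13, 15)
= 21 (Path A)


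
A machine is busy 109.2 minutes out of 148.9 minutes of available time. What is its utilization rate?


Utilization = busy / total × 100
= 109.2 / 148.9 × 100
= 73.3%


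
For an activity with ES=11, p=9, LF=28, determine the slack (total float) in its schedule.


EF = ES + duration = 11 + 9 = 20
LS = LF - duration = 28 - 9 = 19
Total Float = LF - EF = 28 - 20
(or LS - ES = 19 - 11)
= 8


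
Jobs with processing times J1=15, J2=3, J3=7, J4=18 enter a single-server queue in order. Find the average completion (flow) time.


Completion times:
  J1: completes at 15
  J2: completes at 18
  J3: completes at 25
  J4: completes at 43
Sum = 101
Average = 101/4
= 25.25


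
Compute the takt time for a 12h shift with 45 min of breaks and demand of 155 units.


Available = 12×60 - 45 = 675 min
Takt time = 675 / 155
= 4.35 min/unit


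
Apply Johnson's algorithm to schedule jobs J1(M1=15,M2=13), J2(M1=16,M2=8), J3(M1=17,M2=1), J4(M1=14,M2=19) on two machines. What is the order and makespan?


Johnson's rule:
Group 1 (M1≤M2, sort by M1): ['J4']
Group 2 (M1>M2, sort desc M2): ['J1', 'J2', 'J3']
Sequence: J4 → J1 → J2 → J3
Makespan calculation:
  J4: M1 done=14, M2 done=33
  J1: M1 done=29, M2 done=46
  J2: M1 done=45, M2 done=54
  J3: M1 done=62, M2 done=63
= Sequence: J4 → J1 → J2 → J3, Makespan: 63


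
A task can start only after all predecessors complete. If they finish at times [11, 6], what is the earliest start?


ES = max of all predecessor completion times
Predecessors: [11, 6]
ES = max(11, 6)
= 11


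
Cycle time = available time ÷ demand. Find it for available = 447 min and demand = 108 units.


Cycle time = available time / demand
= 447 / 108
= 4.14 min/unit


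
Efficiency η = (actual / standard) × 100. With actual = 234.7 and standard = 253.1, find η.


Efficiency = (actual / standard) × 100
= (234.7 / 253.1) × 100
= 92.7%


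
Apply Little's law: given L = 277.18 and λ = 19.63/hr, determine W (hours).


Little's law: L = λW → W = L / λ
= 277.18 / 19.63
= 14.12 hours


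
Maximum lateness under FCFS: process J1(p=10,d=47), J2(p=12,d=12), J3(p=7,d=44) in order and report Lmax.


Lateness per job (L = C - d):
  J1: C=10, d=47, L=-37
  J2: C=22, d=12, L=10
  J3: C=29, d=44, L=-15
Lmax = max(-37, 10, -15)
= 10


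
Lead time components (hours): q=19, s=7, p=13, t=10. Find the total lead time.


Lead time = queue + setup + processing + transit
= 19 + 7 + 13 + 10
= 49 hours


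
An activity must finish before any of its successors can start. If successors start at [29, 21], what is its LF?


LF = min of all successor start times
Successors start at: [29, 21]
LF = min(29, 21)
= 21


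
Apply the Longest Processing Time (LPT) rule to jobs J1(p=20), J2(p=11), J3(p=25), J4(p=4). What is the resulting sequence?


LPT: sort by longest processing time first
  J3: p=25
  J1: p=20
  J2: p=11
  J4: p=4
Order: J3 → J1 → J2 → J4


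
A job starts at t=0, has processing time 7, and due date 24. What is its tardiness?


Completion = start + processing = 0 + 7 = 7
Tardiness = max(0, C - d) = max(0, 7 - 24)
= max(0, -17)
= 0


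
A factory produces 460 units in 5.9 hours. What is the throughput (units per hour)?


Throughput = units / time
= 460 / 5.9
= 78.0 units/hour


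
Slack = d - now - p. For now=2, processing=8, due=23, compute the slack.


Slack = due - current_time - processing
= 23 - 2 - 8
= 13


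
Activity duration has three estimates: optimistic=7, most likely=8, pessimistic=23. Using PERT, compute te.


te = (o + 4m + p) / 6
= (7 + 4×8 + 23) / 6
= (7 + 32 + 23) / 6
= 62 / 6
= 10.33


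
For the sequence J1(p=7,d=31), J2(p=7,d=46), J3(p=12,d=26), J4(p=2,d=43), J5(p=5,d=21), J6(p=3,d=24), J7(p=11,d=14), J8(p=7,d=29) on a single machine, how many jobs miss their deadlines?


Completion vs due date:
  J1: C=7, d=31 → on time
  J2: C=14, d=46 → on time
  J3: C=26, d=26 → on time
  J4: C=28, d=43 → on time
  J5: C=33, d=21 → TARDY
  J6: C=36, d=24 → TARDY
  J7: C=47, d=14 → TARDY
  J8: C=54, d=29 → TARDY
Tardy jobs: J5, J6, J7, J8
Count = 4


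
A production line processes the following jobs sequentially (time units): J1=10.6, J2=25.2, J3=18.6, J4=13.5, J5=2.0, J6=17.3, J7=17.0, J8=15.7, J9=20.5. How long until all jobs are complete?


Sequential makespan: sum all processing times
= 10.6 + 25.2 + 18.6 + 13.5 + 2.0 + 17.3 + 17.0 + 15.7 + 20.5
= 140.4 time units


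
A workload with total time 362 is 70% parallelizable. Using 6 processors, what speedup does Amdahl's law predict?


Amdahl's law: T_p = T × ((1-p) + p/N)
= 362 × ((1-0.7) + 0.7/6)
= 362 × (0.30 + 0.1167)
= 362 × 0.4167
= 150.83
Speedup = 362/150.83
= 2.40×


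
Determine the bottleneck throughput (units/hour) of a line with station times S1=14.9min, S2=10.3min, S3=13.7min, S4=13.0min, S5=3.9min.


Bottleneck = longest station time
Station times: [14.9, 10.3, 13.7, 13.0, 3.9]
Max = 14.9 min
Rate = 60 / 14.9
= 4.03 units/hour (bottleneck: 14.9min)


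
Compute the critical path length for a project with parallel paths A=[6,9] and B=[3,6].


Path A: 6 + 9 = 15
Path B: 3 + 6 = 9
Critical path = longest = max(15, 9)
= 15 (Path A)


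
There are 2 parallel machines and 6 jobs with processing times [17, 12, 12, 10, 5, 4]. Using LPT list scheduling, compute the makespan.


Jobs (LPT sorted): [17, 12, 12, 10, 5, 4]
Machines: 2
  J=17 → Machine 1 (load: 0+17=17)
  J=12 → Machine 2 (load: 0+12=12)
  J=12 → Machine 2 (load: 12+12=24)
  J=10 → Machine 1 (load: 17+10=27)
  J=5 → Machine 2 (load: 24+5=29)
  J=4 → Machine 1 (load: 27+4=31)
Machine loads: [31, 29]
Makespan = max = 31 time units


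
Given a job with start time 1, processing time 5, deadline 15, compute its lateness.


Completion = 1 + 5 = 6
Lateness = C - d = 6 - 15
= -9


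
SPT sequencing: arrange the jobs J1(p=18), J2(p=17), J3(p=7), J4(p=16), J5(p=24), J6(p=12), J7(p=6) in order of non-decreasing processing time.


SPT: sort by shortest processing time
  J7: p=6
  J3: p=7
  J6: p=12
  J4: p=16
  J2: p=17
  J1: p=18
  J5: p=24
Order: J7 → J3 → J6 → J4 → J2 → J1 → J5


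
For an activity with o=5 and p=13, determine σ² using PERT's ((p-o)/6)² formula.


σ² = ((p - o) / 6)² = (p - o)² / 36
= (13 - 5)² / 36
= 8² / 36
= 64 / 36
= 1.7778


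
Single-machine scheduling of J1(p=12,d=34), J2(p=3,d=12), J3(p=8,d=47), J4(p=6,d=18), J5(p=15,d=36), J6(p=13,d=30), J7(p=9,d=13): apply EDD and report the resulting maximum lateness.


EDD order: J2 → J7 → J4 → J6 → J1 → J5 → J3
Completion and lateness:
  J2: C=3, d=12, L=3-12=-9
  J7: C=12, d=13, L=12-13=-1
  J4: C=18, d=18, L=18-18=0
  J6: C=31, d=30, L=31-30=1
  J1: C=43, d=34, L=43-34=9
  J5: C=58, d=36, L=58-36=22
  J3: C=66, d=47, L=66-47=19
Lmax = max(-9, -1, 0, 1, 9, 22, 19)
= 22


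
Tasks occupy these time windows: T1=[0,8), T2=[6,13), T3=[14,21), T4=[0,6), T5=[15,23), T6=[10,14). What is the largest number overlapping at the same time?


Check each time point for overlaps:
  t=0: 2 tasks active (T1, T4)
Max concurrent = 2


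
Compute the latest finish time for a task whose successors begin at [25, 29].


LF = min of all successor start times
Successors start at: [25, 29]
LF = min(25, 29)
= 25


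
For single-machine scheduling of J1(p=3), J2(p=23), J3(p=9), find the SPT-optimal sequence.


SPT: sort by shortest processing time
  J1: p=3
  J3: p=9
  J2: p=23
Order: J1 → J3 → J2


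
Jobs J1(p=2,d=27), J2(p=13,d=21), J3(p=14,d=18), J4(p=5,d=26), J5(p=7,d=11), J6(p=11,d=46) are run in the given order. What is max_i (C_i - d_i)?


Lateness per job (L = C - d):
  J1: C=2, d=27, L=-25
  J2: C=15, d=21, L=-6
  J3: C=29, d=18, L=11
  J4: C=34, d=26, L=8
  J5: C=41, d=11, L=30
  J6: C=52, d=46, L=6
Lmax = max(-25, -6, 11, 8, 30, 6)
= 30


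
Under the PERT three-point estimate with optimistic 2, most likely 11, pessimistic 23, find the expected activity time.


te = (o + 4m + p) / 6
= (2 + 4×11 + 23) / 6
= (2 + 44 + 23) / 6
= 69 / 6
= 11.50


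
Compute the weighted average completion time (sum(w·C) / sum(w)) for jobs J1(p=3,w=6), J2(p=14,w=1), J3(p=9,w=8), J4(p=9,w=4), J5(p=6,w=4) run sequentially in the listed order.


Completion times:
  J1: C=3, w×C=6×3=18
  J2: C=17, w×C=1×17=17
  J3: C=26, w×C=8×26=208
  J4: C=35, w×C=4×35=140
  J5: C=41, w×C=4×41=164
Sum w×C = 547
Sum w = 23
Weighted avg = 547/23
= 23.78
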